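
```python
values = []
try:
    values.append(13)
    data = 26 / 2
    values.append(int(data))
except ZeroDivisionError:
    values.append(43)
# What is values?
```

Step-by-step execution trace:
1. try: `values.append(13)` → values = [13].
2. `data = 26 / 2` → data = 13.0. No exception raised.
3. `values.append(int(data))` → values = [13, 13].
4. `except ZeroDivisionError` is skipped (no exception was raised).
Result: [13, 13]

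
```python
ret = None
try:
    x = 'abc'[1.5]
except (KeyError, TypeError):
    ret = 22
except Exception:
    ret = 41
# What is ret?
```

Step-by-step execution trace:
1. `x = 'abc'[1.5]` raises TypeError.
2. `except (KeyError, TypeError)` matches (TypeError is in the tuple) → ret = 22.
3. `except Exception` is not reached.
Result: 22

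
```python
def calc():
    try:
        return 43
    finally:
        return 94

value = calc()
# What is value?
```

Step-by-step execution trace:
1. `calc()` enters try: `return 43` sets pending return value 43.
2. Before returning, `finally: return 94` runs and overrides the pending return.
3. calc() returns 94 → value = 94.
Result: 94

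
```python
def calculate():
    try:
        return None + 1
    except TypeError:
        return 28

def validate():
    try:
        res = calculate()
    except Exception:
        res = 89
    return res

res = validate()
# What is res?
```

Step-by-step execution trace:
1. `validate()` calls `calculate()`.
2. In calculate: `None + 1` raises TypeError; `except TypeError` catches it → returns 28.
3. In validate: `res = calculate()` → res = 28. No exception reaches validate.
4. `except Exception` is skipped; validate returns 28.
5. res = 28.
Result: 28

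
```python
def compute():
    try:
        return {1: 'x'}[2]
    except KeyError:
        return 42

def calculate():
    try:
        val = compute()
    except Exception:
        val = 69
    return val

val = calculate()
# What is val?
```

Step-by-step execution trace:
1. `calculate()` calls `compute()`.
2. In compute: `{1: 'x'}[2]` raises KeyError; `except KeyError` catches it → returns 42.
3. In calculate: `val = compute()` → val = 42. No exception reaches calculate.
4. `except Exception` is skipped; calculate returns 42.
5. val = 42.
Result: 42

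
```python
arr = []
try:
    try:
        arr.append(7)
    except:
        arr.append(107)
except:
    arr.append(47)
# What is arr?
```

Step-by-step execution trace:
1. Inner try: `arr.append(7)` → arr = [7]. No exception raised.
2. Inner `except` is skipped.
3. Inner try completes normally; outer `except` is skipped.
Result: [7]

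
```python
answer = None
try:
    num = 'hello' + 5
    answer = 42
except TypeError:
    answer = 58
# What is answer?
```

Step-by-step execution trace:
1. `num = 'hello' + 5` raises TypeError.
2. `answer = 42` is not reached.
3. `except TypeError` matches → answer = 58.
Result: 58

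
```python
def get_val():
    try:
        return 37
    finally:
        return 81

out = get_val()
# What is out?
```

Step-by-step execution trace:
1. `get_val()` enters try: `return 37` sets pending return value 37.
2. Before returning, `finally: return 81` runs and overrides the pending return.
3. get_val() returns 81 → out = 81.
Result: 81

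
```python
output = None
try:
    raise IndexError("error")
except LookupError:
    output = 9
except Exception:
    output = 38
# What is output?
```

Step-by-step execution trace:
1. `raise IndexError(...)` raises IndexError.
2. `except LookupError` matches (IndexError is a subclass of LookupError) → output = 9.
3. `except Exception` is not reached.
Result: 9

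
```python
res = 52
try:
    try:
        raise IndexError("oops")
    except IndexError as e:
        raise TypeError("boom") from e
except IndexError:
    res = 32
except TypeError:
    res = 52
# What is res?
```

Step-by-step execution trace:
1. Inner try raises IndexError; inner `except IndexError as e` catches it.
2. `raise TypeError(...) from e` raises TypeError (IndexError is attached as __cause__, but only TypeError is active).
3. Outer `except IndexError` does not match TypeError; skipped.
4. Outer `except TypeError` matches → res = 52.
Result: 52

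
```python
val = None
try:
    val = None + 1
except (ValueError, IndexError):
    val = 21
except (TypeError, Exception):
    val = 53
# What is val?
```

Step-by-step execution trace:
1. `val = None + 1` raises TypeError.
2. `except (ValueError, IndexError)` does not match TypeError; skipped.
3. `except (TypeError, Exception)` matches (TypeError is in the tuple) → val = 53.
Result: 53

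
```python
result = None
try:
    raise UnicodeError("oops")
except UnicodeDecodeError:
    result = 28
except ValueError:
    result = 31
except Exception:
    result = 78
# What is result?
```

Step-by-step execution trace:
1. `raise UnicodeError(...)` raises UnicodeError.
2. `except UnicodeDecodeError` does not match (UnicodeError is not a subclass of UnicodeDecodeError); skipped.
3. `except ValueError` matches (UnicodeError is a subclass of ValueError) → result = 31.
4. `except Exception` is not reached.
Result: 31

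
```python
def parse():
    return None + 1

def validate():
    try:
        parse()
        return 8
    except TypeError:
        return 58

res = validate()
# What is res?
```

Step-by-step execution trace:
1. `validate()` calls `parse()`.
2. `parse()` evaluates `None + 1`, which raises TypeError; it propagates to the caller.
3. `return 8` is not reached.
4. `except TypeError` in validate matches → returns 58.
5. res = 58.
Result: 58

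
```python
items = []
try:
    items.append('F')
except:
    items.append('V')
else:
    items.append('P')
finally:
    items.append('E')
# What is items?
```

Step-by-step execution trace:
1. try: `items.append('F')` → items = ['F']. No exception raised.
2. `except` is skipped.
3. `else` runs: `items.append('P')` → items = ['F', 'P'].
4. `finally` always runs: `items.append('E')` → items = ['F', 'P', 'E'].
Result: ['F', 'P', 'E']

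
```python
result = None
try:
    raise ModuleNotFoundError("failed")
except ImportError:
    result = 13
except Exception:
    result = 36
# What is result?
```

Step-by-step execution trace:
1. `raise ModuleNotFoundError(...)` raises ModuleNotFoundError.
2. `except ImportError` matches (ModuleNotFoundError is a subclass of ImportError) → result = 13.
3. `except Exception` is not reached.
Result: 13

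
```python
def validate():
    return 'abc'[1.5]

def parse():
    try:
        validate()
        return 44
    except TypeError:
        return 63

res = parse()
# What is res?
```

Step-by-step execution trace:
1. `parse()` calls `validate()`.
2. `validate()` evaluates `'abc'[1.5]`, which raises TypeError; it propagates to the caller.
3. `return 44` is not reached.
4. `except TypeError` in parse matches → returns 63.
5. res = 63.
Result: 63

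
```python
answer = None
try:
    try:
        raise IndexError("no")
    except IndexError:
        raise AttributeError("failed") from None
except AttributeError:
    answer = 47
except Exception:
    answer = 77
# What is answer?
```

Step-by-step execution trace:
1. Inner try raises IndexError; inner `except IndexError` catches it.
2. `raise AttributeError(...) from None` raises AttributeError (from None suppresses __context__, but the active exception is still AttributeError).
3. Outer `except AttributeError` matches → answer = 47.
4. `except Exception` is not reached.
Result: 47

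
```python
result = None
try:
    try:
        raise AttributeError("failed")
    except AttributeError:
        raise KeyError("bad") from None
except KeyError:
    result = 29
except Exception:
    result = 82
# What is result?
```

Step-by-step execution trace:
1. Inner try raises AttributeError; inner `except AttributeError` catches it.
2. `raise KeyError(...) from None` raises KeyError (from None suppresses __context__, but the active exception is still KeyError).
3. Outer `except KeyError` matches → result = 29.
4. `except Exception` is not reached.
Result: 29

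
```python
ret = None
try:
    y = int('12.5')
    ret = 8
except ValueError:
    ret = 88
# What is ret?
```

Step-by-step execution trace:
1. `y = int('12.5')` raises ValueError.
2. `ret = 8` is not reached.
3. `except ValueError` matches → ret = 88.
Result: 88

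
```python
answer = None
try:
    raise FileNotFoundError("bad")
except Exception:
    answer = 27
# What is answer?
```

Step-by-step execution trace:
1. `raise FileNotFoundError(...)` raises FileNotFoundError.
2. `except Exception` matches (FileNotFoundError is a subclass of Exception) → answer = 27.
Result: 27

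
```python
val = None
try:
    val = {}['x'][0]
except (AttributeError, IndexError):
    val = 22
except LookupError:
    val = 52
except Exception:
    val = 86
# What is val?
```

Step-by-step execution trace:
1. `val = {}['x'][0]` raises KeyError.
2. `except (AttributeError, IndexError)` does not match KeyError; skipped.
3. `except LookupError` matches (KeyError is a subclass of LookupError) → val = 52.
4. `except Exception` is not reached.
Result: 52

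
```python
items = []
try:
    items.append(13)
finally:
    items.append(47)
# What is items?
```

Step-by-step execution trace:
1. try: `items.append(13)` → items = [13].
2. The try body completes without raising.
3. finally always runs: `items.append(47)` → items = [13, 47].
Result: [13, 47]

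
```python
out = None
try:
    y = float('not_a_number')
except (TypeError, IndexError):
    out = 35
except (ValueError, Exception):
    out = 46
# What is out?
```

Step-by-step execution trace:
1. `y = float('not_a_number')` raises ValueError.
2. `except (TypeError, IndexError)` does not match ValueError; skipped.
3. `except (ValueError, Exception)` matches (ValueError is in the tuple) → out = 46.
Result: 46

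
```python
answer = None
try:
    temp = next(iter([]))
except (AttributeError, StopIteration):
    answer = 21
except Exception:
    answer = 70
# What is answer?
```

Step-by-step execution trace:
1. `temp = next(iter([]))` raises StopIteration.
2. `except (AttributeError, StopIteration)` matches (StopIteration is in the tuple) → answer = 21.
3. `except Exception` is not reached.
Result: 21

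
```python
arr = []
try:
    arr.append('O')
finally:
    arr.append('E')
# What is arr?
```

Step-by-step execution trace:
1. try: `arr.append('O')` → arr = ['O'].
2. The try body completes without raising.
3. finally always runs: `arr.append('E')` → arr = ['O', 'E'].
Result: ['O', 'E']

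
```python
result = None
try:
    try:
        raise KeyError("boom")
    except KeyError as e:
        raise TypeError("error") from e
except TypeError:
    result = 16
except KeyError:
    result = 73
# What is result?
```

Step-by-step execution trace:
1. Inner try raises KeyError; inner `except KeyError as e` catches it.
2. `raise TypeError(...) from e` raises TypeError (KeyError is attached as __cause__, but only TypeError is active).
3. Outer `except TypeError` matches → result = 16.
4. `except KeyError` is not reached.
Result: 16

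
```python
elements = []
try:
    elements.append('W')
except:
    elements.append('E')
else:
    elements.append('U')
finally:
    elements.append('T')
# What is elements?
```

Step-by-step execution trace:
1. try: `elements.append('W')` → elements = ['W']. No exception raised.
2. `except` is skipped.
3. `else` runs: `elements.append('U')` → elements = ['W', 'U'].
4. `finally` always runs: `elements.append('T')` → elements = ['W', 'U', 'T'].
Result: ['W', 'U', 'T']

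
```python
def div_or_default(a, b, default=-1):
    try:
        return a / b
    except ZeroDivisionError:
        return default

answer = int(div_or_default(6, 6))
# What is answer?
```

Step-by-step execution trace:
1. `div_or_default(6, 6)` enters try: `return 6 / 6` → returns 1.0. No exception raised.
2. `except ZeroDivisionError` is skipped.
3. `int(1.0)` → 1 → answer = 1.
Result: 1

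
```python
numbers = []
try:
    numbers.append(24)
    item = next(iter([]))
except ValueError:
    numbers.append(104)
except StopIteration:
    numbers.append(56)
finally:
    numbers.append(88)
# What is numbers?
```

Step-by-step execution trace:
1. try: `numbers.append(24)` → numbers = [24].
2. `item = next(iter([]))` raises StopIteration.
3. `except ValueError` does not match StopIteration; skipped.
4. `except StopIteration` matches → `numbers.append(56)` → numbers = [24, 56].
5. finally always runs: `numbers.append(88)` → numbers = [24, 56, 88].
Result: [24, 56, 88]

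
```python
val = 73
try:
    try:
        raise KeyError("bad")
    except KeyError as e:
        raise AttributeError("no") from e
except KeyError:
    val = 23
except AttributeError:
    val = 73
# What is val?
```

Step-by-step execution trace:
1. Inner try raises KeyError; inner `except KeyError as e` catches it.
2. `raise AttributeError(...) from e` raises AttributeError (KeyError is attached as __cause__, but only AttributeError is active).
3. Outer `except KeyError` does not match AttributeError; skipped.
4. Outer `except AttributeError` matches → val = 73.
Result: 73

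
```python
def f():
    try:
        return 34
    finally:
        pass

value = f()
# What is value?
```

Step-by-step execution trace:
1. `f()` enters try: `return 34` sets pending return value 34.
2. Before returning, `finally: pass` runs (no effect).
3. f() returns 34 → value = 34.
Result: 34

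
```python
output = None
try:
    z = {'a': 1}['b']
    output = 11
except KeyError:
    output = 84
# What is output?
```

Step-by-step execution trace:
1. `z = {'a': 1}['b']` raises KeyError.
2. `output = 11` is not reached.
3. `except KeyError` matches → output = 84.
Result: 84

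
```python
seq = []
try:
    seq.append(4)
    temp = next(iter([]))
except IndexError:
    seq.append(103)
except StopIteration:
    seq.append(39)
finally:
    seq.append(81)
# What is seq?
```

Step-by-step execution trace:
1. try: `seq.append(4)` → seq = [4].
2. `temp = next(iter([]))` raises StopIteration.
3. `except IndexError` does not match StopIteration; skipped.
4. `except StopIteration` matches → `seq.append(39)` → seq = [4, 39].
5. finally always runs: `seq.append(81)` → seq = [4, 39, 81].
Result: [4, 39, 81]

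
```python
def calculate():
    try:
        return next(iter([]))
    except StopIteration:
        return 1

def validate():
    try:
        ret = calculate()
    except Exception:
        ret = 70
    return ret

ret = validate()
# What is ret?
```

Step-by-step execution trace:
1. `validate()` calls `calculate()`.
2. In calculate: `next(iter([]))` raises StopIteration; `except StopIteration` catches it → returns 1.
3. In validate: `ret = calculate()` → ret = 1. No exception reaches validate.
4. `except Exception` is skipped; validate returns 1.
5. ret = 1.
Result: 1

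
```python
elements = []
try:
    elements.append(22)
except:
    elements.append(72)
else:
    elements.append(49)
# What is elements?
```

Step-by-step execution trace:
1. try: `elements.append(22)` → elements = [22]. No exception raised.
2. `except` is skipped.
3. `else` runs (try completed without exception): `elements.append(49)` → elements = [22, 49].
Result: [22, 49]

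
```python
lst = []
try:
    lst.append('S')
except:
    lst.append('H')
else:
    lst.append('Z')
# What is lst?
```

Step-by-step execution trace:
1. try: `lst.append('S')` → lst = ['S']. No exception raised.
2. `except` is skipped.
3. `else` runs (try completed without exception): `lst.append('Z')` → lst = ['S', 'Z'].
Result: ['S', 'Z']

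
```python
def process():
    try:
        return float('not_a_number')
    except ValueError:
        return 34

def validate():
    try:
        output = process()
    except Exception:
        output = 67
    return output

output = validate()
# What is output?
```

Step-by-step execution trace:
1. `validate()` calls `process()`.
2. In process: `float('not_a_number')` raises ValueError; `except ValueError` catches it → returns 34.
3. In validate: `output = process()` → output = 34. No exception reaches validate.
4. `except Exception` is skipped; validate returns 34.
5. output = 34.
Result: 34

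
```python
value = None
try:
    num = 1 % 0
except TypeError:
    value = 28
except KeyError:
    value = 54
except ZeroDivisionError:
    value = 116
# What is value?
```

Step-by-step execution trace:
1. `num = 1 % 0` raises ZeroDivisionError.
2. `except TypeError` does not match ZeroDivisionError; skipped.
3. `except KeyError` does not match ZeroDivisionError; skipped.
4. `except ZeroDivisionError` matches → value = 116.
Result: 116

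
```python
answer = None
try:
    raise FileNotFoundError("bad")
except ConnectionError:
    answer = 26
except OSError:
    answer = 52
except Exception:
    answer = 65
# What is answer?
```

Step-by-step execution trace:
1. `raise FileNotFoundError(...)` raises FileNotFoundError.
2. `except ConnectionError` does not match (FileNotFoundError is not a subclass of ConnectionError); skipped.
3. `except OSError` matches (FileNotFoundError is a subclass of OSError) → answer = 52.
4. `except Exception` is not reached.
Result: 52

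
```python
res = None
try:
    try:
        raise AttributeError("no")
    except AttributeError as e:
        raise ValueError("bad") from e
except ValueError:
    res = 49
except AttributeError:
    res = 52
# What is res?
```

Step-by-step execution trace:
1. Inner try raises AttributeError; inner `except AttributeError as e` catches it.
2. `raise ValueError(...) from e` raises ValueError (AttributeError is attached as __cause__, but only ValueError is active).
3. Outer `except ValueError` matches → res = 49.
4. `except AttributeError` is not reached.
Result: 49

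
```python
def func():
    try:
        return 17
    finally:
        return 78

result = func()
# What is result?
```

Step-by-step execution trace:
1. `func()` enters try: `return 17` sets pending return value 17.
2. Before returning, `finally: return 78` runs and overrides the pending return.
3. func() returns 78 → result = 78.
Result: 78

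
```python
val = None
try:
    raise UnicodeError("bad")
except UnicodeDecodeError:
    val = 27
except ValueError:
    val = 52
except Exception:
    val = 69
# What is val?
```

Step-by-step execution trace:
1. `raise UnicodeError(...)` raises UnicodeError.
2. `except UnicodeDecodeError` does not match (UnicodeError is not a subclass of UnicodeDecodeError); skipped.
3. `except ValueError` matches (UnicodeError is a subclass of ValueError) → val = 52.
4. `except Exception` is not reached.
Result: 52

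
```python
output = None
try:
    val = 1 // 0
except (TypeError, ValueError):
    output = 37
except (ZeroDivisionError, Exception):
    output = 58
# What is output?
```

Step-by-step execution trace:
1. `val = 1 // 0` raises ZeroDivisionError.
2. `except (TypeError, ValueError)` does not match ZeroDivisionError; skipped.
3. `except (ZeroDivisionError, Exception)` matches (ZeroDivisionError is in the tuple) → output = 58.
Result: 58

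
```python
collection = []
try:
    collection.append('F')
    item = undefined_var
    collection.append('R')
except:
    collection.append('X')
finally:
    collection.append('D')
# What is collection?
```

Step-by-step execution trace:
1. try: `collection.append('F')` → collection = ['F'].
2. `item = undefined_var` raises NameError; `collection.append('R')` is not reached.
3. bare `except` matches → `collection.append('X')` → collection = ['F', 'X'].
4. finally always runs: `collection.append('D')` → collection = ['F', 'X', 'D'].
Result: ['F', 'X', 'D']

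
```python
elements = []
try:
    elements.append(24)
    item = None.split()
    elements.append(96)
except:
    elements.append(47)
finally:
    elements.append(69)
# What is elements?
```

Step-by-step execution trace:
1. try: `elements.append(24)` → elements = [24].
2. `item = None.split()` raises AttributeError; `elements.append(96)` is not reached.
3. bare `except` matches → `elements.append(47)` → elements = [24, 47].
4. finally always runs: `elements.append(69)` → elements = [24, 47, 69].
Result: [24, 47, 69]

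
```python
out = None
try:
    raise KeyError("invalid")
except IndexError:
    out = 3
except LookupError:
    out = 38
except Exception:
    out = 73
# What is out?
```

Step-by-step execution trace:
1. `raise KeyError(...)` raises KeyError.
2. `except IndexError` does not match (KeyError is not a subclass of IndexError); skipped.
3. `except LookupError` matches (KeyError is a subclass of LookupError) → out = 38.
4. `except Exception` is not reached.
Result: 38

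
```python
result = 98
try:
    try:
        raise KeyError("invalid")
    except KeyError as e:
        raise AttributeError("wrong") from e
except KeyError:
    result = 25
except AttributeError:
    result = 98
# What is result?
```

Step-by-step execution trace:
1. Inner try raises KeyError; inner `except KeyError as e` catches it.
2. `raise AttributeError(...) from e` raises AttributeError (KeyError is attached as __cause__, but only AttributeError is active).
3. Outer `except KeyError` does not match AttributeError; skipped.
4. Outer `except AttributeError` matches → result = 98.
Result: 98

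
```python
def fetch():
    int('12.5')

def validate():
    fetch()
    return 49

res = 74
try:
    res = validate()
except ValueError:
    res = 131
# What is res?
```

Step-by-step execution trace:
1. res starts at 74.
2. try: `validate()` calls `fetch()`.
3. `fetch()` evaluates `int('12.5')`, which raises ValueError; it propagates through validate (uncaught).
4. `return 49` in validate is not reached; the assignment to res does not complete.
5. `except ValueError` matches → res = 131.
Result: 131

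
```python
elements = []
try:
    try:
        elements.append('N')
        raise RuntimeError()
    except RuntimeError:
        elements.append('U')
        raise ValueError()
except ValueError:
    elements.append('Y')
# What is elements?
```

Step-by-step execution trace:
1. Inner try: `elements.append('N')` → elements = ['N'].
2. `raise RuntimeError()` raises RuntimeError.
3. Inner `except RuntimeError` matches → `elements.append('U')` → elements = ['N', 'U'].
4. `raise ValueError()` raises ValueError; propagates to outer try.
5. Outer `except ValueError` matches → `elements.append('Y')` → elements = ['N', 'U', 'Y'].
Result: ['N', 'U', 'Y']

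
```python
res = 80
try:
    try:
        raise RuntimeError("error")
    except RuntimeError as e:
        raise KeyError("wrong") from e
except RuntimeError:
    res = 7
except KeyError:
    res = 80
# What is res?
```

Step-by-step execution trace:
1. Inner try raises RuntimeError; inner `except RuntimeError as e` catches it.
2. `raise KeyError(...) from e` raises KeyError (RuntimeError is attached as __cause__, but only KeyError is active).
3. Outer `except RuntimeError` does not match KeyError; skipped.
4. Outer `except KeyError` matches → res = 80.
Result: 80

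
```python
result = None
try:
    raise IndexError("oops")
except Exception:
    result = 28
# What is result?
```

Step-by-step execution trace:
1. `raise IndexError(...)` raises IndexError.
2. `except Exception` matches (IndexError is a subclass of Exception) → result = 28.
Result: 28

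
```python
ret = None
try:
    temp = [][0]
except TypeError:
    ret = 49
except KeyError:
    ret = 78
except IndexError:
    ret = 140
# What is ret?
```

Step-by-step execution trace:
1. `temp = [][0]` raises IndexError.
2. `except TypeError` does not match IndexError; skipped.
3. `except KeyError` does not match IndexError; skipped.
4. `except IndexError` matches → ret = 140.
Result: 140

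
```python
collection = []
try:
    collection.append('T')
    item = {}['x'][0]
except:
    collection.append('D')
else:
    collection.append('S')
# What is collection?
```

Step-by-step execution trace:
1. try: `collection.append('T')` → collection = ['T'].
2. `item = {}['x'][0]` raises KeyError.
3. bare `except` matches → `collection.append('D')` → collection = ['T', 'D'].
4. `else` is skipped (an exception was raised).
Result: ['T', 'D']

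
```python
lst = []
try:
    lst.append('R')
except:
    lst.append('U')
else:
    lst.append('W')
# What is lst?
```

Step-by-step execution trace:
1. try: `lst.append('R')` → lst = ['R']. No exception raised.
2. `except` is skipped.
3. `else` runs (try completed without exception): `lst.append('W')` → lst = ['R', 'W'].
Result: ['R', 'W']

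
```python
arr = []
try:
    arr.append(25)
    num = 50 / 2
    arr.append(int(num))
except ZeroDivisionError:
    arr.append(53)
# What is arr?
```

Step-by-step execution trace:
1. try: `arr.append(25)` → arr = [25].
2. `num = 50 / 2` → num = 25.0. No exception raised.
3. `arr.append(int(num))` → arr = [25, 25].
4. `except ZeroDivisionError` is skipped (no exception was raised).
Result: [25, 25]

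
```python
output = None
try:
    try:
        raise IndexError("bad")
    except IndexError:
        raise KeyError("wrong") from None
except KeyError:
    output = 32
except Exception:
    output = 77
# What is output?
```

Step-by-step execution trace:
1. Inner try raises IndexError; inner `except IndexError` catches it.
2. `raise KeyError(...) from None` raises KeyError (from None suppresses __context__, but the active exception is still KeyError).
3. Outer `except KeyError` matches → output = 32.
4. `except Exception` is not reached.
Result: 32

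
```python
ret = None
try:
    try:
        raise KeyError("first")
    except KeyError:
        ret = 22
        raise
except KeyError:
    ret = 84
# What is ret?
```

Step-by-step execution trace:
1. Inner try: `raise KeyError("first")` raises KeyError.
2. Inner `except KeyError` matches → ret = 22.
3. bare `raise` re-raises the same KeyError.
4. Outer `except KeyError` matches → ret = 84.
Result: 84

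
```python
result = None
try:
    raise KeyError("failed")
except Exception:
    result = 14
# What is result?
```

Step-by-step execution trace:
1. `raise KeyError(...)` raises KeyError.
2. `except Exception` matches (KeyError is a subclass of Exception) → result = 14.
Result: 14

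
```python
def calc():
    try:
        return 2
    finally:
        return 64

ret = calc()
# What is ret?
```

Step-by-step execution trace:
1. `calc()` enters try: `return 2` sets pending return value 2.
2. Before returning, `finally: return 64` runs and overrides the pending return.
3. calc() returns 64 → ret = 64.
Result: 64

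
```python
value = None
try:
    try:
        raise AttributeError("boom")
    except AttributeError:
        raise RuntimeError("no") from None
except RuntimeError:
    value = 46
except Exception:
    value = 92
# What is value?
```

Step-by-step execution trace:
1. Inner try raises AttributeError; inner `except AttributeError` catches it.
2. `raise RuntimeError(...) from None` raises RuntimeError (from None suppresses __context__, but the active exception is still RuntimeError).
3. Outer `except RuntimeError` matches → value = 46.
4. `except Exception` is not reached.
Result: 46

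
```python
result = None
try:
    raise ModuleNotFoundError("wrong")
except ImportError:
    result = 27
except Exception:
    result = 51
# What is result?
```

Step-by-step execution trace:
1. `raise ModuleNotFoundError(...)` raises ModuleNotFoundError.
2. `except ImportError` matches (ModuleNotFoundError is a subclass of ImportError) → result = 27.
3. `except Exception` is not reached.
Result: 27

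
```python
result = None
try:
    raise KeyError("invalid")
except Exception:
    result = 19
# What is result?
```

Step-by-step execution trace:
1. `raise KeyError(...)` raises KeyError.
2. `except Exception` matches (KeyError is a subclass of Exception) → result = 19.
Result: 19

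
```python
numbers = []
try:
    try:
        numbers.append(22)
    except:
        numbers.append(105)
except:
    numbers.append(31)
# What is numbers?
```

Step-by-step execution trace:
1. Inner try: `numbers.append(22)` → numbers = [22]. No exception raised.
2. Inner `except` is skipped.
3. Inner try completes normally; outer `except` is skipped.
Result: [22]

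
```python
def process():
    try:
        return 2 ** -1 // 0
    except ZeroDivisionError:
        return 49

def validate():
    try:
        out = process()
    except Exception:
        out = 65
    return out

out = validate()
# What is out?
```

Step-by-step execution trace:
1. `validate()` calls `process()`.
2. In process: `2 ** -1 // 0` raises ZeroDivisionError; `except ZeroDivisionError` catches it → returns 49.
3. In validate: `out = process()` → out = 49. No exception reaches validate.
4. `except Exception` is skipped; validate returns 49.
5. out = 49.
Result: 49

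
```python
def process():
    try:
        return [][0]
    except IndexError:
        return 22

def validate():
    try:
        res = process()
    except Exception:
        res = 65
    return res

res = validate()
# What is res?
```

Step-by-step execution trace:
1. `validate()` calls `process()`.
2. In process: `[][0]` raises IndexError; `except IndexError` catches it → returns 22.
3. In validate: `res = process()` → res = 22. No exception reaches validate.
4. `except Exception` is skipped; validate returns 22.
5. res = 22.
Result: 22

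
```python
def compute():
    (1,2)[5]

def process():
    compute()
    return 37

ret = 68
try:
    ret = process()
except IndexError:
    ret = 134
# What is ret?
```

Step-by-step execution trace:
1. ret starts at 68.
2. try: `process()` calls `compute()`.
3. `compute()` evaluates `(1,2)[5]`, which raises IndexError; it propagates through process (uncaught).
4. `return 37` in process is not reached; the assignment to ret does not complete.
5. `except IndexError` matches → ret = 134.
Result: 134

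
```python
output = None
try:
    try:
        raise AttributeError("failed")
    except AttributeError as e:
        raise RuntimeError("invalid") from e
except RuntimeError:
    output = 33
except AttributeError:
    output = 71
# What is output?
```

Step-by-step execution trace:
1. Inner try raises AttributeError; inner `except AttributeError as e` catches it.
2. `raise RuntimeError(...) from e` raises RuntimeError (AttributeError is attached as __cause__, but only RuntimeError is active).
3. Outer `except RuntimeError` matches → output = 33.
4. `except AttributeError` is not reached.
Result: 33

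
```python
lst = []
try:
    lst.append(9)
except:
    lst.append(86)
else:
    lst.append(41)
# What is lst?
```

Step-by-step execution trace:
1. try: `lst.append(9)` → lst = [9]. No exception raised.
2. `except` is skipped.
3. `else` runs (try completed without exception): `lst.append(41)` → lst = [9, 41].
Result: [9, 41]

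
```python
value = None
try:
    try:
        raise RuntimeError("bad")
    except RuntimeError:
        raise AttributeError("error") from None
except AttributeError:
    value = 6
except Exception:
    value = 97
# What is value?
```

Step-by-step execution trace:
1. Inner try raises RuntimeError; inner `except RuntimeError` catches it.
2. `raise AttributeError(...) from None` raises AttributeError (from None suppresses __context__, but the active exception is still AttributeError).
3. Outer `except AttributeError` matches → value = 6.
4. `except Exception` is not reached.
Result: 6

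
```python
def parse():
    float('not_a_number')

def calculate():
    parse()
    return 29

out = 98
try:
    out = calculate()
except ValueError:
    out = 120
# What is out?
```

Step-by-step execution trace:
1. out starts at 98.
2. try: `calculate()` calls `parse()`.
3. `parse()` evaluates `float('not_a_number')`, which raises ValueError; it propagates through calculate (uncaught).
4. `return 29` in calculate is not reached; the assignment to out does not complete.
5. `except ValueError` matches → out = 120.
Result: 120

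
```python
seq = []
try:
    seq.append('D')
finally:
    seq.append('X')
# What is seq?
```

Step-by-step execution trace:
1. try: `seq.append('D')` → seq = ['D'].
2. The try body completes without raising.
3. finally always runs: `seq.append('X')` → seq = ['D', 'X'].
Result: ['D', 'X']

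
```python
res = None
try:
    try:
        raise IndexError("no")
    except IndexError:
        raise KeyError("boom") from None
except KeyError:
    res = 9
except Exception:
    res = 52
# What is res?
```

Step-by-step execution trace:
1. Inner try raises IndexError; inner `except IndexError` catches it.
2. `raise KeyError(...) from None` raises KeyError (from None suppresses __context__, but the active exception is still KeyError).
3. Outer `except KeyError` matches → res = 9.
4. `except Exception` is not reached.
Result: 9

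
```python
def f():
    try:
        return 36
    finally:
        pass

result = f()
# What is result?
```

Step-by-step execution trace:
1. `f()` enters try: `return 36` sets pending return value 36.
2. Before returning, `finally: pass` runs (no effect).
3. f() returns 36 → result = 36.
Result: 36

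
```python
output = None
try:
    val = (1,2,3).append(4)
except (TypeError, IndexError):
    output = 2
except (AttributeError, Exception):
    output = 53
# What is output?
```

Step-by-step execution trace:
1. `val = (1,2,3).append(4)` raises AttributeError.
2. `except (TypeError, IndexError)` does not match AttributeError; skipped.
3. `except (AttributeError, Exception)` matches (AttributeError is in the tuple) → output = 53.
Result: 53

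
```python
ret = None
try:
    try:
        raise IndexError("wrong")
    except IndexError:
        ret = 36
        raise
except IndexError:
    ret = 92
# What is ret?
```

Step-by-step execution trace:
1. Inner try: `raise IndexError("wrong")` raises IndexError.
2. Inner `except IndexError` matches → ret = 36.
3. bare `raise` re-raises the same IndexError.
4. Outer `except IndexError` matches → ret = 92.
Result: 92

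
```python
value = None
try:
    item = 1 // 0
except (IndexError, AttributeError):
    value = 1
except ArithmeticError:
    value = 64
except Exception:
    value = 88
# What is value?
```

Step-by-step execution trace:
1. `item = 1 // 0` raises ZeroDivisionError.
2. `except (IndexError, AttributeError)` does not match ZeroDivisionError; skipped.
3. `except ArithmeticError` matches (ZeroDivisionError is a subclass of ArithmeticError) → value = 64.
4. `except Exception` is not reached.
Result: 64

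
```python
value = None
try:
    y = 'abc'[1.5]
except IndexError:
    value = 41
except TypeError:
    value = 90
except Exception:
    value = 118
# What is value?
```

Step-by-step execution trace:
1. `y = 'abc'[1.5]` raises TypeError.
2. `except IndexError` does not match TypeError; skipped.
3. `except TypeError` matches → value = 90.
4. Remaining except clauses are skipped.
Result: 90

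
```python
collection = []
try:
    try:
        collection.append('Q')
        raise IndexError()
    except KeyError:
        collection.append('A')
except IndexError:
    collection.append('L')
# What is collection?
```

Step-by-step execution trace:
1. Inner try: `collection.append('Q')` → collection = ['Q'].
2. `raise IndexError()` raises IndexError.
3. Inner `except KeyError` does not match IndexError; exception propagates to outer try.
4. Outer `except IndexError` matches → `collection.append('L')` → collection = ['Q', 'L'].
Result: ['Q', 'L']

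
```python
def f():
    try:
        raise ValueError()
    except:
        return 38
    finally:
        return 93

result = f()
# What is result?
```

Step-by-step execution trace:
1. `f()` enters try: `raise ValueError()` raises ValueError.
2. bare `except` matches → `return 38` sets pending return value 38.
3. Before returning, `finally: return 93` runs and overrides the pending return.
4. f() returns 93 → result = 93.
Result: 93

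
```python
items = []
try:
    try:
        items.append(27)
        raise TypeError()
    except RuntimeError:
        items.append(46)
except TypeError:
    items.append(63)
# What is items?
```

Step-by-step execution trace:
1. Inner try: `items.append(27)` → items = [27].
2. `raise TypeError()` raises TypeError.
3. Inner `except RuntimeError` does not match TypeError; exception propagates to outer try.
4. Outer `except TypeError` matches → `items.append(63)` → items = [27, 63].
Result: [27, 63]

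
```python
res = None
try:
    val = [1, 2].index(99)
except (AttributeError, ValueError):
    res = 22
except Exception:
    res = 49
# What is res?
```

Step-by-step execution trace:
1. `val = [1, 2].index(99)` raises ValueError.
2. `except (AttributeError, ValueError)` matches (ValueError is in the tuple) → res = 22.
3. `except Exception` is not reached.
Result: 22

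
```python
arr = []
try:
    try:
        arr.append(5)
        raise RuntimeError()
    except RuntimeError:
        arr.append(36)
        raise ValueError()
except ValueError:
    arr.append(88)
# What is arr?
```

Step-by-step execution trace:
1. Inner try: `arr.append(5)` → arr = [5].
2. `raise RuntimeError()` raises RuntimeError.
3. Inner `except RuntimeError` matches → `arr.append(36)` → arr = [5, 36].
4. `raise ValueError()` raises ValueError; propagates to outer try.
5. Outer `except ValueError` matches → `arr.append(88)` → arr = [5, 36, 88].
Result: [5, 36, 88]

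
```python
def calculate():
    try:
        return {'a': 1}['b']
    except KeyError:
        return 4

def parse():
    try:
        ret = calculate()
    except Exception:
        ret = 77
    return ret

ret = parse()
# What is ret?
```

Step-by-step execution trace:
1. `parse()` calls `calculate()`.
2. In calculate: `{'a': 1}['b']` raises KeyError; `except KeyError` catches it → returns 4.
3. In parse: `ret = calculate()` → ret = 4. No exception reaches parse.
4. `except Exception` is skipped; parse returns 4.
5. ret = 4.
Result: 4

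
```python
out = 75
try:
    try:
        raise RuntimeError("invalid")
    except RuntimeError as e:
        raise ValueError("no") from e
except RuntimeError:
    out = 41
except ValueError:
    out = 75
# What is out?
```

Step-by-step execution trace:
1. Inner try raises RuntimeError; inner `except RuntimeError as e` catches it.
2. `raise ValueError(...) from e` raises ValueError (RuntimeError is attached as __cause__, but only ValueError is active).
3. Outer `except RuntimeError` does not match ValueError; skipped.
4. Outer `except ValueError` matches → out = 75.
Result: 75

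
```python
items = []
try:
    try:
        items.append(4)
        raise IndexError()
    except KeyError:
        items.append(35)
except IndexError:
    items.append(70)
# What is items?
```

Step-by-step execution trace:
1. Inner try: `items.append(4)` → items = [4].
2. `raise IndexError()` raises IndexError.
3. Inner `except KeyError` does not match IndexError; exception propagates to outer try.
4. Outer `except IndexError` matches → `items.append(70)` → items = [4, 70].
Result: [4, 70]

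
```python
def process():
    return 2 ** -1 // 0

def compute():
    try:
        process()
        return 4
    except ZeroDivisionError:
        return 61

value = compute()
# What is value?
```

Step-by-step execution trace:
1. `compute()` calls `process()`.
2. `process()` evaluates `2 ** -1 // 0`, which raises ZeroDivisionError; it propagates to the caller.
3. `return 4` is not reached.
4. `except ZeroDivisionError` in compute matches → returns 61.
5. value = 61.
Result: 61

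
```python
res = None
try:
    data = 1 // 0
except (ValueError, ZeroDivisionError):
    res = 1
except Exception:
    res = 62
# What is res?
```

Step-by-step execution trace:
1. `data = 1 // 0` raises ZeroDivisionError.
2. `except (ValueError, ZeroDivisionError)` matches (ZeroDivisionError is in the tuple) → res = 1.
3. `except Exception` is not reached.
Result: 1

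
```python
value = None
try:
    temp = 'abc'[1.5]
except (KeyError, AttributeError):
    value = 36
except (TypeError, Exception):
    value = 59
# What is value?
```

Step-by-step execution trace:
1. `temp = 'abc'[1.5]` raises TypeError.
2. `except (KeyError, AttributeError)` does not match TypeError; skipped.
3. `except (TypeError, Exception)` matches (TypeError is in the tuple) → value = 59.
Result: 59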